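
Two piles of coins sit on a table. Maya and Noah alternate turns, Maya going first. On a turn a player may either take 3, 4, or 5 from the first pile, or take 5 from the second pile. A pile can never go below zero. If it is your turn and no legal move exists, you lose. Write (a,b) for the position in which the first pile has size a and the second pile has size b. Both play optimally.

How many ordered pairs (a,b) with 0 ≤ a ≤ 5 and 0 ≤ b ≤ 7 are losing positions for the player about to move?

Classify positions by backward induction: terminal positions (no move available) are L. From any other position, the mover wins iff some move reaches an L.
Every move lowers a or b (never raises either), so fill the grid row by row in increasing a, and left to right within a row: each cell's successors are then already labelled.
      b=0  b=1  b=2  b=3  b=4  b=5  b=6  b=7
a=0:    L    L    L    L    L    W    W    W
a=1:    L    L    L    L    L    W    W    W
a=2:    L    L    L    L    L    W    W    W
a=3:    W    W    W    W    W    L    L    L
a=4:    W    W    W    W    W    L    L    L
a=5:    W    W    W    W    W    L    L    L
Cells with no legal move (terminal, hence L): (0,0), (0,1), (0,2), (0,3), (0,4), (1,0), (1,1), (1,2), (1,3), (1,4), (2,0), (2,1), (2,2), (2,3), (2,4).
The remaining L cells, each justified by listing all of its moves:
(3,5): L (options (0,5)(W), (3,0)(W) are all W)
(3,6): L (options (0,6)(W), (3,1)(W) are all W)
(3,7): L (options (0,7)(W), (3,2)(W) are all W)
(4,5): L (options (1,5)(W), (0,5)(W), (4,0)(W) are all W)
(4,6): L (options (1,6)(W), (0,6)(W), (4,1)(W) are all W)
(4,7): L (options (1,7)(W), (0,7)(W), (4,2)(W) are all W)
(5,5): L (options (2,5)(W), (1,5)(W), (0,5)(W), (5,0)(W) are all W)
(5,6): L (options (2,6)(W), (1,6)(W), (0,6)(W), (5,1)(W) are all W)
(5,7): L (options (2,7)(W), (1,7)(W), (0,7)(W), (5,2)(W) are all W)
Every other cell has at least one move into one of the L cells above, so it is W.
L cells per row: a=0: 5, a=1: 5, a=2: 5, a=3: 3, a=4: 3, a=5: 3; total 24.

24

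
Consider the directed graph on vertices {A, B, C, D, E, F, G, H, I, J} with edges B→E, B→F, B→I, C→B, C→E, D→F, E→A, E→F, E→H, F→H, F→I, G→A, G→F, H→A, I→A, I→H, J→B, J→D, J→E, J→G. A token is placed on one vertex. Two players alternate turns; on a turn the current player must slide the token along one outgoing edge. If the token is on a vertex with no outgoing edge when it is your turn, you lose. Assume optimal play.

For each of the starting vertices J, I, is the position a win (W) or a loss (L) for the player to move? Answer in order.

J: L, I: W

Label each position W (a win for the player to move) or L (a loss). A position with no legal move is L; any other position is W exactly when some move reaches an L, and L when every move reaches a W.
Every edge goes from a vertex to one that appears earlier in the order A, H, I, F, E, D, G, B, J, C, so processing vertices in that order labels each vertex after all of its successors.
A: no outgoing edge → L
H: →A(L), so W
I: →A(L), so W
F: →I(W), H(W) — all W, so L
E: →F(L), so W
D: →F(L), so W
G: →F(L), so W
B: →F(L), so W
J: →B(W), G(W), D(W), E(W) — all W, so L
C: →B(W), E(W) — all W, so L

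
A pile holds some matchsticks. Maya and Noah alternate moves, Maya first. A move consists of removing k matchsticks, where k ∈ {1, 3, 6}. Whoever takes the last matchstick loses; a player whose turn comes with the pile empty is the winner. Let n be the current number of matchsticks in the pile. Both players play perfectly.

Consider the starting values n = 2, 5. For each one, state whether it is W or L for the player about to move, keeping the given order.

Build the W/L table. Terminal = W. A non-terminal position is W if it has a move to some L; otherwise it is L.
n=0: no move; the opponent has just taken the last matchstick and therefore loses → W
n=1: →0(W) only, which is W, so L
n=2: →1(L), so W
n=3: →2(W), 0(W) — all W, so L
n=4: →3(L), so W
n=5: →4(W), 2(W) — all W, so L

2: W, 5: L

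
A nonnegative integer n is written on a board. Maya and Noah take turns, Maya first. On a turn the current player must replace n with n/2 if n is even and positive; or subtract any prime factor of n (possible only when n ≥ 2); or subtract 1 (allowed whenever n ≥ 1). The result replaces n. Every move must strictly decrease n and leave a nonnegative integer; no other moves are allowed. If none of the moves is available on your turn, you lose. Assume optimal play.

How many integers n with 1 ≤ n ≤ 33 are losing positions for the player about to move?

6

Build the W/L table. Terminal = L. A non-terminal position is W if it has a move to some L; otherwise it is L.
n=0: no move → L
n=1: can move to 0, which is L ⇒ W
n=2: can move to 0, which is L ⇒ W
n=3: can move to 0, which is L ⇒ W
n=4: moves to 2(W), 3(W); every one is W ⇒ L
n=5: can move to 0, which is L ⇒ W
n=6: can move to 4, which is L ⇒ W
n=7: can move to 0, which is L ⇒ W
n=8: can move to 4, which is L ⇒ W
n=9: moves to 6(W), 8(W); every one is W ⇒ L
n=10: can move to 9, which is L ⇒ W
n=11: can move to 0, which is L ⇒ W
n=12: can move to 9, which is L ⇒ W
n=13: can move to 0, which is L ⇒ W
n=14: moves to 7(W), 12(W), 13(W); every one is W ⇒ L
n=15: can move to 14, which is L ⇒ W
n=16: can move to 14, which is L ⇒ W
n=17: can move to 0, which is L ⇒ W
n=18: can move to 9, which is L ⇒ W
n=19: can move to 0, which is L ⇒ W
n=20: moves to 10(W), 15(W), 18(W), 19(W); every one is W ⇒ L
n=21: can move to 14, which is L ⇒ W
n=22: can move to 20, which is L ⇒ W
n=23: can move to 0, which is L ⇒ W
n=24: moves to 12(W), 21(W), 22(W), 23(W); every one is W ⇒ L
n=25: can move to 20, which is L ⇒ W
n=26: can move to 24, which is L ⇒ W
n=27: can move to 24, which is L ⇒ W
n=28: can move to 14, which is L ⇒ W
n=29: can move to 0, which is L ⇒ W
n=30: moves to 15(W), 25(W), 27(W), 28(W), 29(W); every one is W ⇒ L
n=31: can move to 0, which is L ⇒ W
n=32: can move to 30, which is L ⇒ W
n=33: can move to 30, which is L ⇒ W
L entries with 1 ≤ n ≤ 33 (n=0 is outside the asked range and is not counted): n = 4, 9, 14, 20, 24, 30; that makes 6.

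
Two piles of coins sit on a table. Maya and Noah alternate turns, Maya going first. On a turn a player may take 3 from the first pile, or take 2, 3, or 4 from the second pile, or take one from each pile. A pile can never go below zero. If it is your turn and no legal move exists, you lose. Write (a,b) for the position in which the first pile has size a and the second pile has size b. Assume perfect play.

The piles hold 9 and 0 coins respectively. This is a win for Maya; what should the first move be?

Work bottom-up. With no move the player to move loses. Otherwise the position is W if at least one move leads to an L position for the opponent, and L if every move leads to a W.
No move ever increases a pile, so every position that can arise here has a ≤ 9 and b ≤ 0; it is enough to label the cells with 0 ≤ a ≤ 9 and 0 ≤ b ≤ 0.
Every move lowers a or b (never raises either), so fill the grid row by row in increasing a, and left to right within a row: each cell's successors are then already labelled.
      b=0
a=0:    L
a=1:    L
a=2:    L
a=3:    W
a=4:    W
a=5:    W
a=6:    L
a=7:    L
a=8:    L
a=9:    W
Cells with no legal move (terminal, hence L): (0,0), (1,0), (2,0).
The remaining L cells, each justified by listing all of its moves:
(6,0): L (sole option (3,0)(W) is W)
(7,0): L (sole option (4,0)(W) is W)
(8,0): L (sole option (5,0)(W) is W)
Every other cell has at least one move into one of the L cells above, so it is W.
From (9,0), the L positions reachable in one move are: (6,0).

Move to (6,0).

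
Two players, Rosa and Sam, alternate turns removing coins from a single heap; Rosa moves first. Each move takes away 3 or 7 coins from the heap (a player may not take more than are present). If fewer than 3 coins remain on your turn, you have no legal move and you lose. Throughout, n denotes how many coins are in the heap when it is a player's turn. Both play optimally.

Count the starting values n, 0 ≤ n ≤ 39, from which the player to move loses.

Label each position W (a win for the player to move) or L (a loss). A position with no legal move is L; any other position is W exactly when some move reaches an L, and L when every move reaches a W.
n=0: no move → L
n=1: no move → L
n=2: no move → L
n=3: →0(L), so W
n=4: →1(L), so W
n=5: →2(L), so W
n=6: →3(W) only, which is W, so L
n=7: →0(L), so W
n=8: →1(L), so W
n=9: →6(L), so W
n=10: →7(W), 3(W) — all W, so L
n=11: →8(W), 4(W) — all W, so L
n=12: →9(W), 5(W) — all W, so L
n=13: →10(L), so W
n=14: →11(L), so W
n=15: →12(L), so W
n=16: →13(W), 9(W) — all W, so L
n=17: →10(L), so W
n=18: →11(L), so W
n=19: →16(L), so W
n=20: →17(W), 13(W) — all W, so L
n=21: →18(W), 14(W) — all W, so L
n=22: →19(W), 15(W) — all W, so L
n=23: →20(L), so W
n=24: →21(L), so W
n=25: →22(L), so W
n=26: →23(W), 19(W) — all W, so L
n=27: →20(L), so W
n=28: →21(L), so W
n=29: →26(L), so W
n=30: →27(W), 23(W) — all W, so L
n=31: →28(W), 24(W) — all W, so L
n=32: →29(W), 25(W) — all W, so L
n=33: →30(L), so W
n=34: →31(L), so W
n=35: →32(L), so W
n=36: →33(W), 29(W) — all W, so L
n=37: →30(L), so W
n=38: →31(L), so W
n=39: →36(L), so W
L entries with 0 ≤ n ≤ 39: n = 0, 1, 2, 6, 10, 11, 12, 16, 20, 21, 22, 26, 30, 31, 32, 36; that makes 16.

16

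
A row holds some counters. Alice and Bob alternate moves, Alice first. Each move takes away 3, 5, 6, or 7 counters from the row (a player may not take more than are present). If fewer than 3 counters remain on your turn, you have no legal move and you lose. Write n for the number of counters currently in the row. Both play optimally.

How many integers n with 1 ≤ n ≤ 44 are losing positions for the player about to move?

14

Compute win/loss labels from the base case upward. A position with no move is L. Any other position is W if it can reach an L in one move, else L.
n=0: no move → L
n=1: no move → L
n=2: no move → L
n=3: →0(L), so W
n=4: →1(L), so W
n=5: →2(L), so W
n=6: →1(L), so W
n=7: →2(L), so W
n=8: →2(L), so W
n=9: →2(L), so W
n=10: →7(W), 5(W), 4(W), 3(W) — all W, so L
n=11: →8(W), 6(W), 5(W), 4(W) — all W, so L
n=12: →9(W), 7(W), 6(W), 5(W) — all W, so L
n=13: →10(L), so W
n=14: →11(L), so W
n=15: →12(L), so W
n=16: →11(L), so W
n=17: →12(L), so W
n=18: →12(L), so W
n=19: →12(L), so W
n=20: →17(W), 15(W), 14(W), 13(W) — all W, so L
n=21: →18(W), 16(W), 15(W), 14(W) — all W, so L
n=22: →19(W), 17(W), 16(W), 15(W) — all W, so L
n=23: →20(L), so W
n=24: →21(L), so W
n=25: →22(L), so W
n=26: →21(L), so W
n=27: →22(L), so W
n=28: →22(L), so W
n=29: →22(L), so W
n=30: →27(W), 25(W), 24(W), 23(W) — all W, so L
n=31: →28(W), 26(W), 25(W), 24(W) — all W, so L
n=32: →29(W), 27(W), 26(W), 25(W) — all W, so L
n=33: →30(L), so W
n=34: →31(L), so W
n=35: →32(L), so W
n=36: →31(L), so W
n=37: →32(L), so W
n=38: →32(L), so W
n=39: →32(L), so W
n=40: →37(W), 35(W), 34(W), 33(W) — all W, so L
n=41: →38(W), 36(W), 35(W), 34(W) — all W, so L
n=42: →39(W), 37(W), 36(W), 35(W) — all W, so L
n=43: →40(L), so W
n=44: →41(L), so W
L entries with 1 ≤ n ≤ 44 (n=0 is outside the asked range and is not counted): n = 1, 2, 10, 11, 12, 20, 21, 22, 30, 31, 32, 40, 41, 42; that makes 14.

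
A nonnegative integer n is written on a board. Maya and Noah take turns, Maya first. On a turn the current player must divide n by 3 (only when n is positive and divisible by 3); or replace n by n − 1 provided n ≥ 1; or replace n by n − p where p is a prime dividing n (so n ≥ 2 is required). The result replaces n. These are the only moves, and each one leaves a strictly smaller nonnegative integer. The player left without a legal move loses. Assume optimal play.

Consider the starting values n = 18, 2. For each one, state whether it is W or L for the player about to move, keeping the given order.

18: L, 2: W

Positions with no move are L. A position that does have a move is losing for the player to move precisely when every available move leads to a winning position for the opponent. Fill in the labels:
n=0: no move → L
n=1: W (go to 0, an L position)
n=2: W (go to 0, an L position)
n=3: W (go to 0, an L position)
n=4: L (options 2(W), 3(W) are all W)
n=5: W (go to 0, an L position)
n=6: W (go to 4, an L position)
n=7: W (go to 0, an L position)
n=8: L (options 6(W), 7(W) are all W)
n=9: W (go to 8, an L position)
n=10: W (go to 8, an L position)
n=11: W (go to 0, an L position)
n=12: W (go to 4, an L position)
n=13: W (go to 0, an L position)
n=14: L (options 7(W), 12(W), 13(W) are all W)
n=15: W (go to 14, an L position)
n=16: W (go to 14, an L position)
n=17: W (go to 0, an L position)
n=18: L (options 6(W), 15(W), 16(W), 17(W) are all W)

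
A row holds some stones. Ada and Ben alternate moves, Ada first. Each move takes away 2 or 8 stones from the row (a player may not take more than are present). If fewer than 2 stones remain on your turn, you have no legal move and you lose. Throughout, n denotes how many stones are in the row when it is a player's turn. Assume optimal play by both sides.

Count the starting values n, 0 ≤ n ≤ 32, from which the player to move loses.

Classify positions by backward induction: terminal positions (no move available) are L. From any other position, the mover wins iff some move reaches an L.
n=0: no move → L
n=1: no move → L
n=2: can move to 0, which is L ⇒ W
n=3: can move to 1, which is L ⇒ W
n=4: the only move is to 2(W), a W ⇒ L
n=5: the only move is to 3(W), a W ⇒ L
n=6: can move to 4, which is L ⇒ W
n=7: can move to 5, which is L ⇒ W
n=8: can move to 0, which is L ⇒ W
n=9: can move to 1, which is L ⇒ W
n=10: moves to 8(W), 2(W); every one is W ⇒ L
n=11: moves to 9(W), 3(W); every one is W ⇒ L
n=12: can move to 10, which is L ⇒ W
n=13: can move to 11, which is L ⇒ W
n=14: moves to 12(W), 6(W); every one is W ⇒ L
n=15: moves to 13(W), 7(W); every one is W ⇒ L
n=16: can move to 14, which is L ⇒ W
n=17: can move to 15, which is L ⇒ W
n=18: can move to 10, which is L ⇒ W
n=19: can move to 11, which is L ⇒ W
n=20: moves to 18(W), 12(W); every one is W ⇒ L
n=21: moves to 19(W), 13(W); every one is W ⇒ L
n=22: can move to 20, which is L ⇒ W
n=23: can move to 21, which is L ⇒ W
n=24: moves to 22(W), 16(W); every one is W ⇒ L
n=25: moves to 23(W), 17(W); every one is W ⇒ L
n=26: can move to 24, which is L ⇒ W
n=27: can move to 25, which is L ⇒ W
n=28: can move to 20, which is L ⇒ W
n=29: can move to 21, which is L ⇒ W
n=30: moves to 28(W), 22(W); every one is W ⇒ L
n=31: moves to 29(W), 23(W); every one is W ⇒ L
n=32: can move to 30, which is L ⇒ W
L entries with 0 ≤ n ≤ 32: n = 0, 1, 4, 5, 10, 11, 14, 15, 20, 21, 24, 25, 30, 31; that makes 14.

14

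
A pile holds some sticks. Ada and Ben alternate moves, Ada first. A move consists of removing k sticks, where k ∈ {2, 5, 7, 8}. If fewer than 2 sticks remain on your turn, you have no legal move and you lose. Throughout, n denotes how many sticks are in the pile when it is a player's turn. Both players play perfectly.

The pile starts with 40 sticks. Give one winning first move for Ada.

Classify positions by backward induction: terminal positions (no move available) are L. From any other position, the mover wins iff some move reaches an L.
n=0: no move → L
n=1: no move → L
n=2: →0(L), so W
n=3: →1(L), so W
n=4: →2(W) only, which is W, so L
n=5: →0(L), so W
n=6: →4(L), so W
n=7: →0(L), so W
n=8: →1(L), so W
n=9: →4(L), so W
n=10: →8(W), 5(W), 3(W), 2(W) — all W, so L
n=11: →4(L), so W
n=12: →10(L), so W
n=13: →11(W), 8(W), 6(W), 5(W) — all W, so L
n=14: →12(W), 9(W), 7(W), 6(W) — all W, so L
n=15: →13(L), so W
n=16: →14(L), so W
n=17: →10(L), so W
n=18: →13(L), so W
n=19: →14(L), so W
n=20: →13(L), so W
n=21: →14(L), so W
n=22: →14(L), so W
n=23: →21(W), 18(W), 16(W), 15(W) — all W, so L
n=24: →22(W), 19(W), 17(W), 16(W) — all W, so L
n=25: →23(L), so W
n=26: →24(L), so W
n=27: →25(W), 22(W), 20(W), 19(W) — all W, so L
n=28: →23(L), so W
n=29: →27(L), so W
n=30: →23(L), so W
n=31: →24(L), so W
n=32: →27(L), so W
n=33: →31(W), 28(W), 26(W), 25(W) — all W, so L
n=34: →27(L), so W
n=35: →33(L), so W
n=36: →34(W), 31(W), 29(W), 28(W) — all W, so L
n=37: →35(W), 32(W), 30(W), 29(W) — all W, so L
n=38: →36(L), so W
n=39: →37(L), so W
n=40: →33(L), so W
From 40, the L positions reachable in one move are: 33.

Remove 7, leaving 33.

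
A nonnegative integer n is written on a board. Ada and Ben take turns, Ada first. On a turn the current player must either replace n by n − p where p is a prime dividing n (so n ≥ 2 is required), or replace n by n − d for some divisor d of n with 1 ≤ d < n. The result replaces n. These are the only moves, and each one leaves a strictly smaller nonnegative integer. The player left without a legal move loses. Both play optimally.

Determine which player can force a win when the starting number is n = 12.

Label each position W (a win for the player to move) or L (a loss). A position with no legal move is L; any other position is W exactly when some move reaches an L, and L when every move reaches a W.
n=0: no move → L
n=1: no move → L
n=2: reaches L-position 0 → W
n=3: reaches L-position 0 → W
n=4: only reaches 2(W), 3(W), all W → L
n=5: reaches L-position 0 → W
n=6: reaches L-position 4 → W
n=7: reaches L-position 0 → W
n=8: reaches L-position 4 → W
n=9: only reaches 6(W), 8(W), all W → L
n=10: reaches L-position 9 → W
n=11: reaches L-position 0 → W
n=12: reaches L-position 9 → W
From 12 Ada can move to 9, reaching an L position.

Ada wins.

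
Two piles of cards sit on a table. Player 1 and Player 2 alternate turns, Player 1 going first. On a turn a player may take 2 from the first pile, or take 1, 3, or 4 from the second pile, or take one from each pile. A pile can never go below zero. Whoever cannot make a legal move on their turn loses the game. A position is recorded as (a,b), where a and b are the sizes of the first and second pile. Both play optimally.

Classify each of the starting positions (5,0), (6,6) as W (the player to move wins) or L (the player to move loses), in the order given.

(5,0): L, (6,6): W

Label each position W (a win for the player to move) or L (a loss). A position with no legal move is L; any other position is W exactly when some move reaches an L, and L when every move reaches a W.
No move ever increases a pile, so every position that can arise here has a ≤ 6 and b ≤ 6; it is enough to label the cells with 0 ≤ a ≤ 6 and 0 ≤ b ≤ 6.
Every move lowers a or b (never raises either), so fill the grid row by row in increasing a, and left to right within a row: each cell's successors are then already labelled.
      b=0  b=1  b=2  b=3  b=4  b=5  b=6
a=0:    L    W    L    W    W    W    W
a=1:    L    W    L    W    W    W    W
a=2:    W    W    W    W    L    W    L
a=3:    W    L    W    L    W    W    W
a=4:    L    W    W    W    W    L    W
a=5:    L    W    L    W    W    W    W
a=6:    W    W    L    W    L    W    W
Cells with no legal move (terminal, hence L): (0,0), (1,0).
The remaining L cells, each justified by listing all of its moves:
(0,2): L (sole option (0,1)(W) is W)
(1,2): L (options (1,1)(W), (0,1)(W) are all W)
(2,4): L (options (0,4)(W), (2,3)(W), (2,1)(W), (2,0)(W), (1,3)(W) are all W)
(2,6): L (options (0,6)(W), (2,5)(W), (2,3)(W), (2,2)(W), (1,5)(W) are all W)
(3,1): L (options (1,1)(W), (3,0)(W), (2,0)(W) are all W)
(3,3): L (options (1,3)(W), (3,2)(W), (3,0)(W), (2,2)(W) are all W)
(4,0): L (sole option (2,0)(W) is W)
(4,5): L (options (2,5)(W), (4,4)(W), (4,2)(W), (4,1)(W), (3,4)(W) are all W)
(5,0): L (sole option (3,0)(W) is W)
(5,2): L (options (3,2)(W), (5,1)(W), (4,1)(W) are all W)
(6,2): L (options (4,2)(W), (6,1)(W), (5,1)(W) are all W)
(6,4): L (options (4,4)(W), (6,3)(W), (6,1)(W), (6,0)(W), (5,3)(W) are all W)
Every other cell has at least one move into one of the L cells above, so it is W.
(5,0): one of the L cells justified above, so L
(6,6): the move to (6,2) reaches an L cell, so W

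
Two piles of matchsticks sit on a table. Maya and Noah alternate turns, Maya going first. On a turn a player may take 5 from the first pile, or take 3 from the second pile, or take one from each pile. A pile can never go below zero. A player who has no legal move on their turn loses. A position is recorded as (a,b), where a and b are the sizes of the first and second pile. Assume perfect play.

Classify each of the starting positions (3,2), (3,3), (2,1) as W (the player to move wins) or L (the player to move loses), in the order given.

(3,2): L, (3,3): W, (2,1): W

Work bottom-up. With no move the player to move loses. Otherwise the position is W if at least one move leads to an L position for the opponent, and L if every move leads to a W.
No move ever increases a pile, so every position that can arise here has a ≤ 3 and b ≤ 3; it is enough to label the cells with 0 ≤ a ≤ 3 and 0 ≤ b ≤ 3.
Every move lowers a or b (never raises either), so fill the grid row by row in increasing a, and left to right within a row: each cell's successors are then already labelled.
      b=0  b=1  b=2  b=3
a=0:    L    L    L    W
a=1:    L    W    W    W
a=2:    L    W    L    W
a=3:    L    W    L    W
Cells with no legal move (terminal, hence L): (0,0), (0,1), (0,2), (1,0), (2,0), (3,0).
The remaining L cells, each justified by listing all of its moves:
(2,2): only reaches (1,1)(W), which is W → L
(3,2): only reaches (2,1)(W), which is W → L
Every other cell has at least one move into one of the L cells above, so it is W.
(3,2): one of the L cells justified above, so L
(3,3): the move to (3,0) reaches an L cell, so W
(2,1): the move to (1,0) reaches an L cell, so W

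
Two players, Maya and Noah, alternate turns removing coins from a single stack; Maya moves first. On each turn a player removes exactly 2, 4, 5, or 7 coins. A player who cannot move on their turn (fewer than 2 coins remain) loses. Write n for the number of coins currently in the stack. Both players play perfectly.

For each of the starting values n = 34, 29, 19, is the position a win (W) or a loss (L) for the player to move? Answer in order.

34: W, 29: W, 19: L

Build the W/L table. Terminal = L. A non-terminal position is W if it has a move to some L; otherwise it is L.
n=0: no move → L
n=1: no move → L
n=2: can move to 0, which is L ⇒ W
n=3: can move to 1, which is L ⇒ W
n=4: can move to 0, which is L ⇒ W
n=5: can move to 1, which is L ⇒ W
n=6: can move to 1, which is L ⇒ W
n=7: can move to 0, which is L ⇒ W
n=8: can move to 1, which is L ⇒ W
n=9: moves to 7(W), 5(W), 4(W), 2(W); every one is W ⇒ L
n=10: moves to 8(W), 6(W), 5(W), 3(W); every one is W ⇒ L
n=11: can move to 9, which is L ⇒ W
n=12: can move to 10, which is L ⇒ W
n=13: can move to 9, which is L ⇒ W
n=14: can move to 10, which is L ⇒ W
n=15: can move to 10, which is L ⇒ W
n=16: can move to 9, which is L ⇒ W
n=17: can move to 10, which is L ⇒ W
n=18: moves to 16(W), 14(W), 13(W), 11(W); every one is W ⇒ L
n=19: moves to 17(W), 15(W), 14(W), 12(W); every one is W ⇒ L
n=20: can move to 18, which is L ⇒ W
n=21: can move to 19, which is L ⇒ W
n=22: can move to 18, which is L ⇒ W
n=23: can move to 19, which is L ⇒ W
n=24: can move to 19, which is L ⇒ W
n=25: can move to 18, which is L ⇒ W
n=26: can move to 19, which is L ⇒ W
n=27: moves to 25(W), 23(W), 22(W), 20(W); every one is W ⇒ L
n=28: moves to 26(W), 24(W), 23(W), 21(W); every one is W ⇒ L
n=29: can move to 27, which is L ⇒ W
n=30: can move to 28, which is L ⇒ W
n=31: can move to 27, which is L ⇒ W
n=32: can move to 28, which is L ⇒ W
n=33: can move to 28, which is L ⇒ W
n=34: can move to 27, which is L ⇒ W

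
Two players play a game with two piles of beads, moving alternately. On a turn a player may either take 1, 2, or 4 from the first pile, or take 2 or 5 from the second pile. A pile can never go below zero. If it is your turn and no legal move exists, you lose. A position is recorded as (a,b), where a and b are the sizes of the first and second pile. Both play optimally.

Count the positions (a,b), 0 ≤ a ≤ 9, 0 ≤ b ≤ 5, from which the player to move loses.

21

Compute win/loss labels from the base case upward. A position with no move is L. Any other position is W if it can reach an L in one move, else L.
Every move lowers a or b (never raises either), so fill the grid row by row in increasing a, and left to right within a row: each cell's successors are then already labelled.
      b=0  b=1  b=2  b=3  b=4  b=5
a=0:    L    L    W    W    L    W
a=1:    W    W    L    L    W    W
a=2:    W    W    W    W    W    L
a=3:    L    L    W    W    L    W
a=4:    W    W    L    L    W    W
a=5:    W    W    W    W    W    L
a=6:    L    L    W    W    L    W
a=7:    W    W    L    L    W    W
a=8:    W    W    W    W    W    L
a=9:    L    L    W    W    L    W
Cells with no legal move (terminal, hence L): (0,0), (0,1).
The remaining L cells, each justified by listing all of its moves:
(0,4): the only move is to (0,2)(W), a W ⇒ L
(1,2): moves to (0,2)(W), (1,0)(W); every one is W ⇒ L
(1,3): moves to (0,3)(W), (1,1)(W); every one is W ⇒ L
(2,5): moves to (1,5)(W), (0,5)(W), (2,3)(W), (2,0)(W); every one is W ⇒ L
(3,0): moves to (2,0)(W), (1,0)(W); every one is W ⇒ L
(3,1): moves to (2,1)(W), (1,1)(W); every one is W ⇒ L
(3,4): moves to (2,4)(W), (1,4)(W), (3,2)(W); every one is W ⇒ L
(4,2): moves to (3,2)(W), (2,2)(W), (0,2)(W), (4,0)(W); every one is W ⇒ L
(4,3): moves to (3,3)(W), (2,3)(W), (0,3)(W), (4,1)(W); every one is W ⇒ L
(5,5): moves to (4,5)(W), (3,5)(W), (1,5)(W), (5,3)(W), (5,0)(W); every one is W ⇒ L
(6,0): moves to (5,0)(W), (4,0)(W), (2,0)(W); every one is W ⇒ L
(6,1): moves to (5,1)(W), (4,1)(W), (2,1)(W); every one is W ⇒ L
(6,4): moves to (5,4)(W), (4,4)(W), (2,4)(W), (6,2)(W); every one is W ⇒ L
(7,2): moves to (6,2)(W), (5,2)(W), (3,2)(W), (7,0)(W); every one is W ⇒ L
(7,3): moves to (6,3)(W), (5,3)(W), (3,3)(W), (7,1)(W); every one is W ⇒ L
(8,5): moves to (7,5)(W), (6,5)(W), (4,5)(W), (8,3)(W), (8,0)(W); every one is W ⇒ L
(9,0): moves to (8,0)(W), (7,0)(W), (5,0)(W); every one is W ⇒ L
(9,1): moves to (8,1)(W), (7,1)(W), (5,1)(W); every one is W ⇒ L
(9,4): moves to (8,4)(W), (7,4)(W), (5,4)(W), (9,2)(W); every one is W ⇒ L
Every other cell has at least one move into one of the L cells above, so it is W.
L cells per row: a=0: 3, a=1: 2, a=2: 1, a=3: 3, a=4: 2, a=5: 1, a=6: 3, a=7: 2, a=8: 1, a=9: 3; total 21.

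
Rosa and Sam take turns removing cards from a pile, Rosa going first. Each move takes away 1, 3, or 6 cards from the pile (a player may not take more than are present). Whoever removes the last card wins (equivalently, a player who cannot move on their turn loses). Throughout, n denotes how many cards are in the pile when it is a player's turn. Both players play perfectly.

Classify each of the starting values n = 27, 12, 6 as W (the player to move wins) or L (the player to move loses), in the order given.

27: L, 12: W, 6: W

Classify positions by backward induction: terminal positions (no move available) are L. From any other position, the mover wins iff some move reaches an L.
n=0: no move → L
n=1: can move to 0, which is L ⇒ W
n=2: the only move is to 1(W), a W ⇒ L
n=3: can move to 2, which is L ⇒ W
n=4: moves to 3(W), 1(W); every one is W ⇒ L
n=5: can move to 4, which is L ⇒ W
n=6: can move to 0, which is L ⇒ W
n=7: can move to 4, which is L ⇒ W
n=8: can move to 2, which is L ⇒ W
n=9: moves to 8(W), 6(W), 3(W); every one is W ⇒ L
n=10: can move to 9, which is L ⇒ W
n=11: moves to 10(W), 8(W), 5(W); every one is W ⇒ L
n=12: can move to 11, which is L ⇒ W
n=13: moves to 12(W), 10(W), 7(W); every one is W ⇒ L
n=14: can move to 13, which is L ⇒ W
n=15: can move to 9, which is L ⇒ W
n=16: can move to 13, which is L ⇒ W
n=17: can move to 11, which is L ⇒ W
n=18: moves to 17(W), 15(W), 12(W); every one is W ⇒ L
n=19: can move to 18, which is L ⇒ W
n=20: moves to 19(W), 17(W), 14(W); every one is W ⇒ L
n=21: can move to 20, which is L ⇒ W
n=22: moves to 21(W), 19(W), 16(W); every one is W ⇒ L
n=23: can move to 22, which is L ⇒ W
n=24: can move to 18, which is L ⇒ W
n=25: can move to 22, which is L ⇒ W
n=26: can move to 20, which is L ⇒ W
n=27: moves to 26(W), 24(W), 21(W); every one is W ⇒ L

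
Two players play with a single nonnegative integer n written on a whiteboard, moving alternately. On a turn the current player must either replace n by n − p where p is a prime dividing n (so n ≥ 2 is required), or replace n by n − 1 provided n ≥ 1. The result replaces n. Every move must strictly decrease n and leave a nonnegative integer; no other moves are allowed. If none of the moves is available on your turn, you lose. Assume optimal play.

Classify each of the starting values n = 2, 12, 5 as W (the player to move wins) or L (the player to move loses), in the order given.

2: W, 12: L, 5: W

Use the standard recursion: the mover loses at a terminal position; elsewhere, the mover wins exactly when some move hands the opponent an L position.
n=0: no move → L
n=1: can move to 0, which is L ⇒ W
n=2: can move to 0, which is L ⇒ W
n=3: can move to 0, which is L ⇒ W
n=4: moves to 2(W), 3(W); every one is W ⇒ L
n=5: can move to 0, which is L ⇒ W
n=6: can move to 4, which is L ⇒ W
n=7: can move to 0, which is L ⇒ W
n=8: moves to 6(W), 7(W); every one is W ⇒ L
n=9: can move to 8, which is L ⇒ W
n=10: can move to 8, which is L ⇒ W
n=11: can move to 0, which is L ⇒ W
n=12: moves to 9(W), 10(W), 11(W); every one is W ⇒ L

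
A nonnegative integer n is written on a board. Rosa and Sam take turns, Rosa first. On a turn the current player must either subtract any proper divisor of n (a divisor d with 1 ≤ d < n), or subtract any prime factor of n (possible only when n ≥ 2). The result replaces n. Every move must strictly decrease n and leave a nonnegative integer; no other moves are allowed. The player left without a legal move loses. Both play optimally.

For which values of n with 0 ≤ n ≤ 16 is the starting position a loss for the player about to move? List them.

Build the W/L table. Terminal = L. A non-terminal position is W if it has a move to some L; otherwise it is L.
n=0: no move → L
n=1: no move → L
n=2: can move to 0, which is L ⇒ W
n=3: can move to 0, which is L ⇒ W
n=4: moves to 2(W), 3(W); every one is W ⇒ L
n=5: can move to 0, which is L ⇒ W
n=6: can move to 4, which is L ⇒ W
n=7: can move to 0, which is L ⇒ W
n=8: can move to 4, which is L ⇒ W
n=9: moves to 6(W), 8(W); every one is W ⇒ L
n=10: can move to 9, which is L ⇒ W
n=11: can move to 0, which is L ⇒ W
n=12: can move to 9, which is L ⇒ W
n=13: can move to 0, which is L ⇒ W
n=14: moves to 7(W), 12(W), 13(W); every one is W ⇒ L
n=15: can move to 14, which is L ⇒ W
n=16: can move to 14, which is L ⇒ W
The losing starting values of n are exactly the entries labelled L in this table (5 of them).

0, 1, 4, 9, 14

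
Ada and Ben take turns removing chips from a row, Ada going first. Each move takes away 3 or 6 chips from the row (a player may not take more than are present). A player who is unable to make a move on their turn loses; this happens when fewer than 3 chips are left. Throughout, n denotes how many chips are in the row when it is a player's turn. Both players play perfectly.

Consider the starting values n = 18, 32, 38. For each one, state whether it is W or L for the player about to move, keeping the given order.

Classify positions by backward induction: terminal positions (no move available) are L. From any other position, the mover wins iff some move reaches an L.
n=0: no move → L
n=1: no move → L
n=2: no move → L
n=3: W (go to 0, an L position)
n=4: W (go to 1, an L position)
n=5: W (go to 2, an L position)
n=6: W (go to 0, an L position)
n=7: W (go to 1, an L position)
n=8: W (go to 2, an L position)
n=9: L (options 6(W), 3(W) are all W)
n=10: L (options 7(W), 4(W) are all W)
n=11: L (options 8(W), 5(W) are all W)
n=12: W (go to 9, an L position)
n=13: W (go to 10, an L position)
n=14: W (go to 11, an L position)
n=15: W (go to 9, an L position)
n=16: W (go to 10, an L position)
n=17: W (go to 11, an L position)
n=18: L (options 15(W), 12(W) are all W)
n=19: L (options 16(W), 13(W) are all W)
n=20: L (options 17(W), 14(W) are all W)
n=21: W (go to 18, an L position)
n=22: W (go to 19, an L position)
n=23: W (go to 20, an L position)
n=24: W (go to 18, an L position)
n=25: W (go to 19, an L position)
n=26: W (go to 20, an L position)
n=27: L (options 24(W), 21(W) are all W)
n=28: L (options 25(W), 22(W) are all W)
n=29: L (options 26(W), 23(W) are all W)
n=30: W (go to 27, an L position)
n=31: W (go to 28, an L position)
n=32: W (go to 29, an L position)
n=33: W (go to 27, an L position)
n=34: W (go to 28, an L position)
n=35: W (go to 29, an L position)
n=36: L (options 33(W), 30(W) are all W)
n=37: L (options 34(W), 31(W) are all W)
n=38: L (options 35(W), 32(W) are all W)

18: L, 32: W, 38: L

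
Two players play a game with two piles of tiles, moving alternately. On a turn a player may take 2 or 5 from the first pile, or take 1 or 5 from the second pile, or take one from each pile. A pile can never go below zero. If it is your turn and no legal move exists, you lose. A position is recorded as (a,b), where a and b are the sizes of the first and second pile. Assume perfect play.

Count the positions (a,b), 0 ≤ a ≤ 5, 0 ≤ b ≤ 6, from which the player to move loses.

13

Label each position W (a win for the player to move) or L (a loss). A position with no legal move is L; any other position is W exactly when some move reaches an L, and L when every move reaches a W.
Every move lowers a or b (never raises either), so fill the grid row by row in increasing a, and left to right within a row: each cell's successors are then already labelled.
      b=0  b=1  b=2  b=3  b=4  b=5  b=6
a=0:    L    W    L    W    L    W    L
a=1:    L    W    L    W    L    W    L
a=2:    W    W    W    W    W    W    W
a=3:    W    L    W    L    W    L    W
a=4:    L    W    W    L    W    W    W
a=5:    W    W    W    W    W    W    W
Cells with no legal move (terminal, hence L): (0,0), (1,0).
The remaining L cells, each justified by listing all of its moves:
(0,2): L (sole option (0,1)(W) is W)
(0,4): L (sole option (0,3)(W) is W)
(0,6): L (options (0,5)(W), (0,1)(W) are all W)
(1,2): L (options (1,1)(W), (0,1)(W) are all W)
(1,4): L (options (1,3)(W), (0,3)(W) are all W)
(1,6): L (options (1,5)(W), (1,1)(W), (0,5)(W) are all W)
(3,1): L (options (1,1)(W), (3,0)(W), (2,0)(W) are all W)
(3,3): L (options (1,3)(W), (3,2)(W), (2,2)(W) are all W)
(3,5): L (options (1,5)(W), (3,4)(W), (3,0)(W), (2,4)(W) are all W)
(4,0): L (sole option (2,0)(W) is W)
(4,3): L (options (2,3)(W), (4,2)(W), (3,2)(W) are all W)
Every other cell has at least one move into one of the L cells above, so it is W.
L cells per row: a=0: 4, a=1: 4, a=2: 0, a=3: 3, a=4: 2, a=5: 0; total 13.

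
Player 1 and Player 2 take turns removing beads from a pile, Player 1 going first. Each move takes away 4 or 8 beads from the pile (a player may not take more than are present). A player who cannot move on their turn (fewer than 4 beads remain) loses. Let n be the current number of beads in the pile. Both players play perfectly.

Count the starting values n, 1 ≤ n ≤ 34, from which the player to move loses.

Work bottom-up. With no move the player to move loses. Otherwise the position is W if at least one move leads to an L position for the opponent, and L if every move leads to a W.
n=0: no move → L
n=1: no move → L
n=2: no move → L
n=3: no move → L
n=4: →0(L), so W
n=5: →1(L), so W
n=6: →2(L), so W
n=7: →3(L), so W
n=8: →0(L), so W
n=9: →1(L), so W
n=10: →2(L), so W
n=11: →3(L), so W
n=12: →8(W), 4(W) — all W, so L
n=13: →9(W), 5(W) — all W, so L
n=14: →10(W), 6(W) — all W, so L
n=15: →11(W), 7(W) — all W, so L
n=16: →12(L), so W
n=17: →13(L), so W
n=18: →14(L), so W
n=19: →15(L), so W
n=20: →12(L), so W
n=21: →13(L), so W
n=22: →14(L), so W
n=23: →15(L), so W
n=24: →20(W), 16(W) — all W, so L
n=25: →21(W), 17(W) — all W, so L
n=26: →22(W), 18(W) — all W, so L
n=27: →23(W), 19(W) — all W, so L
n=28: →24(L), so W
n=29: →25(L), so W
n=30: →26(L), so W
n=31: →27(L), so W
n=32: →24(L), so W
n=33: →25(L), so W
n=34: →26(L), so W
L entries with 1 ≤ n ≤ 34 (n=0 is outside the asked range and is not counted): n = 1, 2, 3, 12, 13, 14, 15, 24, 25, 26, 27; that makes 11.

11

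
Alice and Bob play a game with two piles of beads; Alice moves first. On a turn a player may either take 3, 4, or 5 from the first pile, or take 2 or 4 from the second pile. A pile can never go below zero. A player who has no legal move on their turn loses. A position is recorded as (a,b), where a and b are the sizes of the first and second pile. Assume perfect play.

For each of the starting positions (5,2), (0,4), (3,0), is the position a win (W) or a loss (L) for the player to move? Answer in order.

Label each position W (a win for the player to move) or L (a loss). A position with no legal move is L; any other position is W exactly when some move reaches an L, and L when every move reaches a W.
No move ever increases a pile, so every position that can arise here has a ≤ 5 and b ≤ 4; it is enough to label the cells with 0 ≤ a ≤ 5 and 0 ≤ b ≤ 4.
Every move lowers a or b (never raises either), so fill the grid row by row in increasing a, and left to right within a row: each cell's successors are then already labelled.
      b=0  b=1  b=2  b=3  b=4
a=0:    L    L    W    W    W
a=1:    L    L    W    W    W
a=2:    L    L    W    W    W
a=3:    W    W    L    L    W
a=4:    W    W    L    L    W
a=5:    W    W    L    L    W
Cells with no legal move (terminal, hence L): (0,0), (0,1), (1,0), (1,1), (2,0), (2,1).
The remaining L cells, each justified by listing all of its moves:
(3,2): only reaches (0,2)(W), (3,0)(W), all W → L
(3,3): only reaches (0,3)(W), (3,1)(W), all W → L
(4,2): only reaches (1,2)(W), (0,2)(W), (4,0)(W), all W → L
(4,3): only reaches (1,3)(W), (0,3)(W), (4,1)(W), all W → L
(5,2): only reaches (2,2)(W), (1,2)(W), (0,2)(W), (5,0)(W), all W → L
(5,3): only reaches (2,3)(W), (1,3)(W), (0,3)(W), (5,1)(W), all W → L
Every other cell has at least one move into one of the L cells above, so it is W.
(5,2): one of the L cells justified above, so L
(0,4): the move to (0,0) reaches an L cell, so W
(3,0): the move to (0,0) reaches an L cell, so W

(5,2): L, (0,4): W, (3,0): W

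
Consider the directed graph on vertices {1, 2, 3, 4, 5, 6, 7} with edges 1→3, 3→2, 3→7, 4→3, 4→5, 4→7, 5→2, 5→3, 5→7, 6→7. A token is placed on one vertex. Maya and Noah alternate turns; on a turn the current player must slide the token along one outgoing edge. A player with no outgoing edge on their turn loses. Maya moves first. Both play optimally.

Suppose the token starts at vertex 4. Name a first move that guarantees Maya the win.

Move to 7.

Compute win/loss labels from the base case upward. A position with no move is L. Any other position is W if it can reach an L in one move, else L.
Every edge goes from a vertex to one that appears earlier in the order 2, 7, 3, 5, 4, 6, 1, so processing vertices in that order labels each vertex after all of its successors.
2: no outgoing edge → L
7: no outgoing edge → L
3: reaches L-position 7 → W
5: reaches L-position 7 → W
4: reaches L-position 7 → W
6: reaches L-position 7 → W
1: only reaches 3(W), which is W → L
From 4, the L positions reachable in one move are: 7.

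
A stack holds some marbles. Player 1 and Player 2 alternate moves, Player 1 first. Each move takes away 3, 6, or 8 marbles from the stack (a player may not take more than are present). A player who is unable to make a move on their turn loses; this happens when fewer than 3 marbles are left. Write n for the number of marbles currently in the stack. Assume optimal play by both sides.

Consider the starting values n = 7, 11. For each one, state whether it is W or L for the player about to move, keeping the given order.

7: W, 11: L

Compute win/loss labels from the base case upward. A position with no move is L. Any other position is W if it can reach an L in one move, else L.
n=0: no move → L
n=1: no move → L
n=2: no move → L
n=3: can move to 0, which is L ⇒ W
n=4: can move to 1, which is L ⇒ W
n=5: can move to 2, which is L ⇒ W
n=6: can move to 0, which is L ⇒ W
n=7: can move to 1, which is L ⇒ W
n=8: can move to 2, which is L ⇒ W
n=9: can move to 1, which is L ⇒ W
n=10: can move to 2, which is L ⇒ W
n=11: moves to 8(W), 5(W), 3(W); every one is W ⇒ L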